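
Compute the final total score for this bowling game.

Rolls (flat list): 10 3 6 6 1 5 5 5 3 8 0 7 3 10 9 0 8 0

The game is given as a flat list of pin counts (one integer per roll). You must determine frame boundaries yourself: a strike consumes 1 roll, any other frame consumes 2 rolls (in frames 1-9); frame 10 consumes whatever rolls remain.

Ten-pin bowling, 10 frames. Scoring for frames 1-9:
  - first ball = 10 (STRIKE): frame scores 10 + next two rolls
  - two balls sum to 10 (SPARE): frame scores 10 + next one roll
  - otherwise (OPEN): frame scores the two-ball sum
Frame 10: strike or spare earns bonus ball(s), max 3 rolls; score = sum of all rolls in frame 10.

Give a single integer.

Answer: 122

Derivation:
Frame 1: STRIKE. 10 + next two rolls (3+6) = 19. Cumulative: 19
Frame 2: OPEN (3+6=9). Cumulative: 28
Frame 3: OPEN (6+1=7). Cumulative: 35
Frame 4: SPARE (5+5=10). 10 + next roll (5) = 15. Cumulative: 50
Frame 5: OPEN (5+3=8). Cumulative: 58
Frame 6: OPEN (8+0=8). Cumulative: 66
Frame 7: SPARE (7+3=10). 10 + next roll (10) = 20. Cumulative: 86
Frame 8: STRIKE. 10 + next two rolls (9+0) = 19. Cumulative: 105
Frame 9: OPEN (9+0=9). Cumulative: 114
Frame 10: OPEN. Sum of all frame-10 rolls (8+0) = 8. Cumulative: 122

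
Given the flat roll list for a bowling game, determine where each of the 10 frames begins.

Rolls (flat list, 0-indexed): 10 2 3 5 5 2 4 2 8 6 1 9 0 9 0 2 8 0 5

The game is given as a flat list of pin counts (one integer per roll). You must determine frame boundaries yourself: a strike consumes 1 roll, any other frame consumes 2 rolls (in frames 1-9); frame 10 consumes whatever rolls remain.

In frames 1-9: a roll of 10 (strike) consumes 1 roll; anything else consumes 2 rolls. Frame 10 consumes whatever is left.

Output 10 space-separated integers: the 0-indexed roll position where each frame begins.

Frame 1 starts at roll index 0: roll=10 (strike), consumes 1 roll
Frame 2 starts at roll index 1: rolls=2,3 (sum=5), consumes 2 rolls
Frame 3 starts at roll index 3: rolls=5,5 (sum=10), consumes 2 rolls
Frame 4 starts at roll index 5: rolls=2,4 (sum=6), consumes 2 rolls
Frame 5 starts at roll index 7: rolls=2,8 (sum=10), consumes 2 rolls
Frame 6 starts at roll index 9: rolls=6,1 (sum=7), consumes 2 rolls
Frame 7 starts at roll index 11: rolls=9,0 (sum=9), consumes 2 rolls
Frame 8 starts at roll index 13: rolls=9,0 (sum=9), consumes 2 rolls
Frame 9 starts at roll index 15: rolls=2,8 (sum=10), consumes 2 rolls
Frame 10 starts at roll index 17: 2 remaining rolls

Answer: 0 1 3 5 7 9 11 13 15 17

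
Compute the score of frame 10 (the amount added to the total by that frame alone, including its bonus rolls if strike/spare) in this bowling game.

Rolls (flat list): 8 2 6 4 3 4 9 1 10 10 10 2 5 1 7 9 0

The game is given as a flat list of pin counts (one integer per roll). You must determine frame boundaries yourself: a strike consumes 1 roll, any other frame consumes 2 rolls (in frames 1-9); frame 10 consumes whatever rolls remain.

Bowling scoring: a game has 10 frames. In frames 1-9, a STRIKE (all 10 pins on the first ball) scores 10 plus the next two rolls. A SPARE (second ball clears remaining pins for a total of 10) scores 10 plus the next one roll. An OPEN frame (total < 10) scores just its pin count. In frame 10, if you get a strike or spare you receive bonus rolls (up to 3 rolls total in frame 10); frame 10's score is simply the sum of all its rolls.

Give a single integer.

Frame 1: SPARE (8+2=10). 10 + next roll (6) = 16. Cumulative: 16
Frame 2: SPARE (6+4=10). 10 + next roll (3) = 13. Cumulative: 29
Frame 3: OPEN (3+4=7). Cumulative: 36
Frame 4: SPARE (9+1=10). 10 + next roll (10) = 20. Cumulative: 56
Frame 5: STRIKE. 10 + next two rolls (10+10) = 30. Cumulative: 86
Frame 6: STRIKE. 10 + next two rolls (10+2) = 22. Cumulative: 108
Frame 7: STRIKE. 10 + next two rolls (2+5) = 17. Cumulative: 125
Frame 8: OPEN (2+5=7). Cumulative: 132
Frame 9: OPEN (1+7=8). Cumulative: 140
Frame 10: OPEN. Sum of all frame-10 rolls (9+0) = 9. Cumulative: 149

Answer: 9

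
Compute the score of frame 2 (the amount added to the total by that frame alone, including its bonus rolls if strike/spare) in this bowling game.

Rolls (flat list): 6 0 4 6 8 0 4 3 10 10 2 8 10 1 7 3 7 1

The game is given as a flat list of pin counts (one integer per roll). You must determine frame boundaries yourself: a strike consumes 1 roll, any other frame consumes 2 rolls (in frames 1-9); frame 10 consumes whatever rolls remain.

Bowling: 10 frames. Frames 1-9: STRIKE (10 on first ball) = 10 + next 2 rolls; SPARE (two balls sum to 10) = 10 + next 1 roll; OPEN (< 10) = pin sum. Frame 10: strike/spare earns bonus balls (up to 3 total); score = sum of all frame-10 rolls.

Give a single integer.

Answer: 18

Derivation:
Frame 1: OPEN (6+0=6). Cumulative: 6
Frame 2: SPARE (4+6=10). 10 + next roll (8) = 18. Cumulative: 24
Frame 3: OPEN (8+0=8). Cumulative: 32
Frame 4: OPEN (4+3=7). Cumulative: 39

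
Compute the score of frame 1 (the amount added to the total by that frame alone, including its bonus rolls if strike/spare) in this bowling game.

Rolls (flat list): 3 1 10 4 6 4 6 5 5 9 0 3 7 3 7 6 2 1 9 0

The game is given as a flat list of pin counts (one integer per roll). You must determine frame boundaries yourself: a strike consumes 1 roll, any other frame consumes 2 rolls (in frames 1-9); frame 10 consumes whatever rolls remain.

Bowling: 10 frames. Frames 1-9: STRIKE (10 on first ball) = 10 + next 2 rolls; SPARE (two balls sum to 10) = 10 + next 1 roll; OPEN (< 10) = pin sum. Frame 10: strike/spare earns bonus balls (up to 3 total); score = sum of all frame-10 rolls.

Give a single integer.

Answer: 4

Derivation:
Frame 1: OPEN (3+1=4). Cumulative: 4
Frame 2: STRIKE. 10 + next two rolls (4+6) = 20. Cumulative: 24
Frame 3: SPARE (4+6=10). 10 + next roll (4) = 14. Cumulative: 38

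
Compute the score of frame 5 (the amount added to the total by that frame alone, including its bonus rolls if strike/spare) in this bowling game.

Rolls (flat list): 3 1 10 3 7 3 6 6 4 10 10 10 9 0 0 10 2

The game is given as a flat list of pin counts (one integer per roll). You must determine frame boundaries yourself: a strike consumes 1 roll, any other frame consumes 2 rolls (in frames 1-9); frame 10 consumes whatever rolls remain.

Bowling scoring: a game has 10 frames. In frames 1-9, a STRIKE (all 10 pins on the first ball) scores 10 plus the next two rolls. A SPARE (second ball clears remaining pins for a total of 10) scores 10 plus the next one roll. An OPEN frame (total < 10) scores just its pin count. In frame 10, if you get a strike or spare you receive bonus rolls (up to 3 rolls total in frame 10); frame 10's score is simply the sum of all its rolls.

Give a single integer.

Frame 1: OPEN (3+1=4). Cumulative: 4
Frame 2: STRIKE. 10 + next two rolls (3+7) = 20. Cumulative: 24
Frame 3: SPARE (3+7=10). 10 + next roll (3) = 13. Cumulative: 37
Frame 4: OPEN (3+6=9). Cumulative: 46
Frame 5: SPARE (6+4=10). 10 + next roll (10) = 20. Cumulative: 66
Frame 6: STRIKE. 10 + next two rolls (10+10) = 30. Cumulative: 96
Frame 7: STRIKE. 10 + next two rolls (10+9) = 29. Cumulative: 125

Answer: 20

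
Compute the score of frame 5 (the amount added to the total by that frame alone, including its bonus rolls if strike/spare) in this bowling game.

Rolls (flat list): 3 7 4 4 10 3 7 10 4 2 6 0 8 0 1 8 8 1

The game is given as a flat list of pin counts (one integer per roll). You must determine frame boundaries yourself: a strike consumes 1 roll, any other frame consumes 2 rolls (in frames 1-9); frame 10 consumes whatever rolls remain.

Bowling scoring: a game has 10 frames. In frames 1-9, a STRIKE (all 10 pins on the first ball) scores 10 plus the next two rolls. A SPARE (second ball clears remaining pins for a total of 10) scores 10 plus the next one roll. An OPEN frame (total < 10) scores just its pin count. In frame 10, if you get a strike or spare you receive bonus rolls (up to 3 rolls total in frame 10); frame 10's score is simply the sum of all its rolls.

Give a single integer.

Answer: 16

Derivation:
Frame 1: SPARE (3+7=10). 10 + next roll (4) = 14. Cumulative: 14
Frame 2: OPEN (4+4=8). Cumulative: 22
Frame 3: STRIKE. 10 + next two rolls (3+7) = 20. Cumulative: 42
Frame 4: SPARE (3+7=10). 10 + next roll (10) = 20. Cumulative: 62
Frame 5: STRIKE. 10 + next two rolls (4+2) = 16. Cumulative: 78
Frame 6: OPEN (4+2=6). Cumulative: 84
Frame 7: OPEN (6+0=6). Cumulative: 90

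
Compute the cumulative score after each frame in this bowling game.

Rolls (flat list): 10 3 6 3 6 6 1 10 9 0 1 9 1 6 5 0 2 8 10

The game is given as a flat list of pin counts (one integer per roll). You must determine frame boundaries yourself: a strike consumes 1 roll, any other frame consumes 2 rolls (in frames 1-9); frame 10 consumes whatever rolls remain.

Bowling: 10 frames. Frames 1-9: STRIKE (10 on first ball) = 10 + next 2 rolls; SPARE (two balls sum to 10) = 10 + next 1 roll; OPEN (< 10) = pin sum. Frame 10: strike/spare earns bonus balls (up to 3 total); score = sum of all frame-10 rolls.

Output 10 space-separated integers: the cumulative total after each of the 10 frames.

Frame 1: STRIKE. 10 + next two rolls (3+6) = 19. Cumulative: 19
Frame 2: OPEN (3+6=9). Cumulative: 28
Frame 3: OPEN (3+6=9). Cumulative: 37
Frame 4: OPEN (6+1=7). Cumulative: 44
Frame 5: STRIKE. 10 + next two rolls (9+0) = 19. Cumulative: 63
Frame 6: OPEN (9+0=9). Cumulative: 72
Frame 7: SPARE (1+9=10). 10 + next roll (1) = 11. Cumulative: 83
Frame 8: OPEN (1+6=7). Cumulative: 90
Frame 9: OPEN (5+0=5). Cumulative: 95
Frame 10: SPARE. Sum of all frame-10 rolls (2+8+10) = 20. Cumulative: 115

Answer: 19 28 37 44 63 72 83 90 95 115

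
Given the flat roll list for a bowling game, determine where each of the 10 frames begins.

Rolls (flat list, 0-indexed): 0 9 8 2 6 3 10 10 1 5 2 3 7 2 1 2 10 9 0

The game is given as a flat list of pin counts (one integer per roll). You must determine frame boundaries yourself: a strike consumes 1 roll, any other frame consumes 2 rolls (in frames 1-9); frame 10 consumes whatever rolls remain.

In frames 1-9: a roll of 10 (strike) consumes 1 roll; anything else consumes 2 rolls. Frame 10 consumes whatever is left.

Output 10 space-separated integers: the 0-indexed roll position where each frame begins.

Answer: 0 2 4 6 7 8 10 12 14 16

Derivation:
Frame 1 starts at roll index 0: rolls=0,9 (sum=9), consumes 2 rolls
Frame 2 starts at roll index 2: rolls=8,2 (sum=10), consumes 2 rolls
Frame 3 starts at roll index 4: rolls=6,3 (sum=9), consumes 2 rolls
Frame 4 starts at roll index 6: roll=10 (strike), consumes 1 roll
Frame 5 starts at roll index 7: roll=10 (strike), consumes 1 roll
Frame 6 starts at roll index 8: rolls=1,5 (sum=6), consumes 2 rolls
Frame 7 starts at roll index 10: rolls=2,3 (sum=5), consumes 2 rolls
Frame 8 starts at roll index 12: rolls=7,2 (sum=9), consumes 2 rolls
Frame 9 starts at roll index 14: rolls=1,2 (sum=3), consumes 2 rolls
Frame 10 starts at roll index 16: 3 remaining rolls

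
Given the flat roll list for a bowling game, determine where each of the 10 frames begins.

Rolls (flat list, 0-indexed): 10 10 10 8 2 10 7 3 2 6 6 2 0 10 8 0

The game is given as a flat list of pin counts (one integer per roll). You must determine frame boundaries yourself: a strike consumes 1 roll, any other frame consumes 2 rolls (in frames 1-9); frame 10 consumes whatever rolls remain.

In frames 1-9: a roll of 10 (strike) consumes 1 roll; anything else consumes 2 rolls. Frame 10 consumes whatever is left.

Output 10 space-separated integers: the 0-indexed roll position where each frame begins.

Frame 1 starts at roll index 0: roll=10 (strike), consumes 1 roll
Frame 2 starts at roll index 1: roll=10 (strike), consumes 1 roll
Frame 3 starts at roll index 2: roll=10 (strike), consumes 1 roll
Frame 4 starts at roll index 3: rolls=8,2 (sum=10), consumes 2 rolls
Frame 5 starts at roll index 5: roll=10 (strike), consumes 1 roll
Frame 6 starts at roll index 6: rolls=7,3 (sum=10), consumes 2 rolls
Frame 7 starts at roll index 8: rolls=2,6 (sum=8), consumes 2 rolls
Frame 8 starts at roll index 10: rolls=6,2 (sum=8), consumes 2 rolls
Frame 9 starts at roll index 12: rolls=0,10 (sum=10), consumes 2 rolls
Frame 10 starts at roll index 14: 2 remaining rolls

Answer: 0 1 2 3 5 6 8 10 12 14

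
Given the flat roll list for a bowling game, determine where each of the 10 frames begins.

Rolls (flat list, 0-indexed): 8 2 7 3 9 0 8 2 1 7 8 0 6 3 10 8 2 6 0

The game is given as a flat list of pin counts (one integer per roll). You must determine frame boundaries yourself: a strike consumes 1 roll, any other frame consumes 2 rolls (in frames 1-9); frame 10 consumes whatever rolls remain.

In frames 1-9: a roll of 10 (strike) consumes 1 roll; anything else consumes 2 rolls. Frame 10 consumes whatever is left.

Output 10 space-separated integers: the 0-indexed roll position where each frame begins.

Frame 1 starts at roll index 0: rolls=8,2 (sum=10), consumes 2 rolls
Frame 2 starts at roll index 2: rolls=7,3 (sum=10), consumes 2 rolls
Frame 3 starts at roll index 4: rolls=9,0 (sum=9), consumes 2 rolls
Frame 4 starts at roll index 6: rolls=8,2 (sum=10), consumes 2 rolls
Frame 5 starts at roll index 8: rolls=1,7 (sum=8), consumes 2 rolls
Frame 6 starts at roll index 10: rolls=8,0 (sum=8), consumes 2 rolls
Frame 7 starts at roll index 12: rolls=6,3 (sum=9), consumes 2 rolls
Frame 8 starts at roll index 14: roll=10 (strike), consumes 1 roll
Frame 9 starts at roll index 15: rolls=8,2 (sum=10), consumes 2 rolls
Frame 10 starts at roll index 17: 2 remaining rolls

Answer: 0 2 4 6 8 10 12 14 15 17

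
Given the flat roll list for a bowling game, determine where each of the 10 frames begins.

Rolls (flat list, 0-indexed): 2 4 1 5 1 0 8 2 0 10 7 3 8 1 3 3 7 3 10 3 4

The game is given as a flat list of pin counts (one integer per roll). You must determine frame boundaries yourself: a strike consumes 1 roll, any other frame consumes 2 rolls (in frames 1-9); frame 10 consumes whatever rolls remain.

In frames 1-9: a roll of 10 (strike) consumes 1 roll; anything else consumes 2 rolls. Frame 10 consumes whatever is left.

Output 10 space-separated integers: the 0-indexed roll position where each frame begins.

Frame 1 starts at roll index 0: rolls=2,4 (sum=6), consumes 2 rolls
Frame 2 starts at roll index 2: rolls=1,5 (sum=6), consumes 2 rolls
Frame 3 starts at roll index 4: rolls=1,0 (sum=1), consumes 2 rolls
Frame 4 starts at roll index 6: rolls=8,2 (sum=10), consumes 2 rolls
Frame 5 starts at roll index 8: rolls=0,10 (sum=10), consumes 2 rolls
Frame 6 starts at roll index 10: rolls=7,3 (sum=10), consumes 2 rolls
Frame 7 starts at roll index 12: rolls=8,1 (sum=9), consumes 2 rolls
Frame 8 starts at roll index 14: rolls=3,3 (sum=6), consumes 2 rolls
Frame 9 starts at roll index 16: rolls=7,3 (sum=10), consumes 2 rolls
Frame 10 starts at roll index 18: 3 remaining rolls

Answer: 0 2 4 6 8 10 12 14 16 18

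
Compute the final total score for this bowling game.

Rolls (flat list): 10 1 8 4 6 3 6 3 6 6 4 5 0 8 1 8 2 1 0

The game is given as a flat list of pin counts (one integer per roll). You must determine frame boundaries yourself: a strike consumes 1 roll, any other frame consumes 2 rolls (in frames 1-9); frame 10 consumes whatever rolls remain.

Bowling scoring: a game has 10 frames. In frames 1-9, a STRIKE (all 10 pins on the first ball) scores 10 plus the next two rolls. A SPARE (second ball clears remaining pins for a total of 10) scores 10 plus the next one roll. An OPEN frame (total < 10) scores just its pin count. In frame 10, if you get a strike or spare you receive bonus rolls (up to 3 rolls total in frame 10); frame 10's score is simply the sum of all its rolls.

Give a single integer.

Answer: 100

Derivation:
Frame 1: STRIKE. 10 + next two rolls (1+8) = 19. Cumulative: 19
Frame 2: OPEN (1+8=9). Cumulative: 28
Frame 3: SPARE (4+6=10). 10 + next roll (3) = 13. Cumulative: 41
Frame 4: OPEN (3+6=9). Cumulative: 50
Frame 5: OPEN (3+6=9). Cumulative: 59
Frame 6: SPARE (6+4=10). 10 + next roll (5) = 15. Cumulative: 74
Frame 7: OPEN (5+0=5). Cumulative: 79
Frame 8: OPEN (8+1=9). Cumulative: 88
Frame 9: SPARE (8+2=10). 10 + next roll (1) = 11. Cumulative: 99
Frame 10: OPEN. Sum of all frame-10 rolls (1+0) = 1. Cumulative: 100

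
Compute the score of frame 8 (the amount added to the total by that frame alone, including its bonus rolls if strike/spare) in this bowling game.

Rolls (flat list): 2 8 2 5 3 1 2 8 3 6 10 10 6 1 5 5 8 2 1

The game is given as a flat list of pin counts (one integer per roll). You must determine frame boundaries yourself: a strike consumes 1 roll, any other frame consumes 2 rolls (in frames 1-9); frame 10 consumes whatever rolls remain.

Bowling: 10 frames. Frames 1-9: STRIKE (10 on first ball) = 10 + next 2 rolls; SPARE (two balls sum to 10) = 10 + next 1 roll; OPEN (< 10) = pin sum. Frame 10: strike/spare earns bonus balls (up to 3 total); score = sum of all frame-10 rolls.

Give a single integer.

Frame 1: SPARE (2+8=10). 10 + next roll (2) = 12. Cumulative: 12
Frame 2: OPEN (2+5=7). Cumulative: 19
Frame 3: OPEN (3+1=4). Cumulative: 23
Frame 4: SPARE (2+8=10). 10 + next roll (3) = 13. Cumulative: 36
Frame 5: OPEN (3+6=9). Cumulative: 45
Frame 6: STRIKE. 10 + next two rolls (10+6) = 26. Cumulative: 71
Frame 7: STRIKE. 10 + next two rolls (6+1) = 17. Cumulative: 88
Frame 8: OPEN (6+1=7). Cumulative: 95
Frame 9: SPARE (5+5=10). 10 + next roll (8) = 18. Cumulative: 113
Frame 10: SPARE. Sum of all frame-10 rolls (8+2+1) = 11. Cumulative: 124

Answer: 7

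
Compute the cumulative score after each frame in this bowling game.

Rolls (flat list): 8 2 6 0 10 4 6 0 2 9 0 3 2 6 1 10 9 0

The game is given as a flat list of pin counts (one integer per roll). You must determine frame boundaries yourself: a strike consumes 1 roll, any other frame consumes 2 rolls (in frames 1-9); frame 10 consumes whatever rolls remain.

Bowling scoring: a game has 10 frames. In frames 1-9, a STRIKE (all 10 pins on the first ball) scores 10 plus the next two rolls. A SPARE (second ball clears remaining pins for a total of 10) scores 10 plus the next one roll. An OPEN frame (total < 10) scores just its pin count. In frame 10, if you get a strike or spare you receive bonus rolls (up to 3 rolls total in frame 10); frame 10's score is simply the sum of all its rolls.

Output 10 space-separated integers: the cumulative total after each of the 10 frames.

Frame 1: SPARE (8+2=10). 10 + next roll (6) = 16. Cumulative: 16
Frame 2: OPEN (6+0=6). Cumulative: 22
Frame 3: STRIKE. 10 + next two rolls (4+6) = 20. Cumulative: 42
Frame 4: SPARE (4+6=10). 10 + next roll (0) = 10. Cumulative: 52
Frame 5: OPEN (0+2=2). Cumulative: 54
Frame 6: OPEN (9+0=9). Cumulative: 63
Frame 7: OPEN (3+2=5). Cumulative: 68
Frame 8: OPEN (6+1=7). Cumulative: 75
Frame 9: STRIKE. 10 + next two rolls (9+0) = 19. Cumulative: 94
Frame 10: OPEN. Sum of all frame-10 rolls (9+0) = 9. Cumulative: 103

Answer: 16 22 42 52 54 63 68 75 94 103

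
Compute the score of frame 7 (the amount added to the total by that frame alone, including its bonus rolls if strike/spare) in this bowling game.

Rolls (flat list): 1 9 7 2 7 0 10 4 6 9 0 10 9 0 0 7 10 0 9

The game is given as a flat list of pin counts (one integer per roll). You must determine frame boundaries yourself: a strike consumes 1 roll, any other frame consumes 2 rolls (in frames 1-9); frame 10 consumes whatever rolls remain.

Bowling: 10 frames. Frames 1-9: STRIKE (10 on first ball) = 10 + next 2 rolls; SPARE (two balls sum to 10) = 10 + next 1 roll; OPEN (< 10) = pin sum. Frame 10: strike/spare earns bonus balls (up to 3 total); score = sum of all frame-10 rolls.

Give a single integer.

Answer: 19

Derivation:
Frame 1: SPARE (1+9=10). 10 + next roll (7) = 17. Cumulative: 17
Frame 2: OPEN (7+2=9). Cumulative: 26
Frame 3: OPEN (7+0=7). Cumulative: 33
Frame 4: STRIKE. 10 + next two rolls (4+6) = 20. Cumulative: 53
Frame 5: SPARE (4+6=10). 10 + next roll (9) = 19. Cumulative: 72
Frame 6: OPEN (9+0=9). Cumulative: 81
Frame 7: STRIKE. 10 + next two rolls (9+0) = 19. Cumulative: 100
Frame 8: OPEN (9+0=9). Cumulative: 109
Frame 9: OPEN (0+7=7). Cumulative: 116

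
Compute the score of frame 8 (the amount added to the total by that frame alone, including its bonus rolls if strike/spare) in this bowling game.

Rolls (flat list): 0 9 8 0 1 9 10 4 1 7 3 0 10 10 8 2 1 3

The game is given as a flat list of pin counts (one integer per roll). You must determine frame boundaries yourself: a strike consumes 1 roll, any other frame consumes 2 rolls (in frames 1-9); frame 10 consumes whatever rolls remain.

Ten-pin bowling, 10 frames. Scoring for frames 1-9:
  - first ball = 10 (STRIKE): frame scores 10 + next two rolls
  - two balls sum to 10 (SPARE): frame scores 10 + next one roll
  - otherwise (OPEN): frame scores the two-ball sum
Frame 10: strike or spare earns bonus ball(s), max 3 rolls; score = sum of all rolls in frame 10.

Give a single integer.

Frame 1: OPEN (0+9=9). Cumulative: 9
Frame 2: OPEN (8+0=8). Cumulative: 17
Frame 3: SPARE (1+9=10). 10 + next roll (10) = 20. Cumulative: 37
Frame 4: STRIKE. 10 + next two rolls (4+1) = 15. Cumulative: 52
Frame 5: OPEN (4+1=5). Cumulative: 57
Frame 6: SPARE (7+3=10). 10 + next roll (0) = 10. Cumulative: 67
Frame 7: SPARE (0+10=10). 10 + next roll (10) = 20. Cumulative: 87
Frame 8: STRIKE. 10 + next two rolls (8+2) = 20. Cumulative: 107
Frame 9: SPARE (8+2=10). 10 + next roll (1) = 11. Cumulative: 118
Frame 10: OPEN. Sum of all frame-10 rolls (1+3) = 4. Cumulative: 122

Answer: 20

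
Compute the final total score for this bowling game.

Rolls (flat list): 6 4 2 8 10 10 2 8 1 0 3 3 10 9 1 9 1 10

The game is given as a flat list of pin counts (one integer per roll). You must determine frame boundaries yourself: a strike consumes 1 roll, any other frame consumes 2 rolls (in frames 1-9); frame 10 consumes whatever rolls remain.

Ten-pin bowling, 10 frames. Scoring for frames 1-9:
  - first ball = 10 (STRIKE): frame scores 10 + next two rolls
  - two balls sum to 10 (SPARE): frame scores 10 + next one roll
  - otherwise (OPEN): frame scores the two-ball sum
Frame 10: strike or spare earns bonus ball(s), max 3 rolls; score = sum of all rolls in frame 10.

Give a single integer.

Answer: 151

Derivation:
Frame 1: SPARE (6+4=10). 10 + next roll (2) = 12. Cumulative: 12
Frame 2: SPARE (2+8=10). 10 + next roll (10) = 20. Cumulative: 32
Frame 3: STRIKE. 10 + next two rolls (10+2) = 22. Cumulative: 54
Frame 4: STRIKE. 10 + next two rolls (2+8) = 20. Cumulative: 74
Frame 5: SPARE (2+8=10). 10 + next roll (1) = 11. Cumulative: 85
Frame 6: OPEN (1+0=1). Cumulative: 86
Frame 7: OPEN (3+3=6). Cumulative: 92
Frame 8: STRIKE. 10 + next two rolls (9+1) = 20. Cumulative: 112
Frame 9: SPARE (9+1=10). 10 + next roll (9) = 19. Cumulative: 131
Frame 10: SPARE. Sum of all frame-10 rolls (9+1+10) = 20. Cumulative: 151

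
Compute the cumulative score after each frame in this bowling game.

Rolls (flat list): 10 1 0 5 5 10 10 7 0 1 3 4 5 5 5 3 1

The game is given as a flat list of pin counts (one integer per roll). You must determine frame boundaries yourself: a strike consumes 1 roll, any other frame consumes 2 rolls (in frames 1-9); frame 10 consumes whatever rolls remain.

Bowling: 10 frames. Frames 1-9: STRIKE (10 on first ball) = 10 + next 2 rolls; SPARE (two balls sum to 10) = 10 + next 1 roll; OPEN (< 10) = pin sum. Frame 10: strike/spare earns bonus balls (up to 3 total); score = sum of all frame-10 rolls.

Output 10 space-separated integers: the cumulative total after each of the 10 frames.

Answer: 11 12 32 59 76 83 87 96 109 113

Derivation:
Frame 1: STRIKE. 10 + next two rolls (1+0) = 11. Cumulative: 11
Frame 2: OPEN (1+0=1). Cumulative: 12
Frame 3: SPARE (5+5=10). 10 + next roll (10) = 20. Cumulative: 32
Frame 4: STRIKE. 10 + next two rolls (10+7) = 27. Cumulative: 59
Frame 5: STRIKE. 10 + next two rolls (7+0) = 17. Cumulative: 76
Frame 6: OPEN (7+0=7). Cumulative: 83
Frame 7: OPEN (1+3=4). Cumulative: 87
Frame 8: OPEN (4+5=9). Cumulative: 96
Frame 9: SPARE (5+5=10). 10 + next roll (3) = 13. Cumulative: 109
Frame 10: OPEN. Sum of all frame-10 rolls (3+1) = 4. Cumulative: 113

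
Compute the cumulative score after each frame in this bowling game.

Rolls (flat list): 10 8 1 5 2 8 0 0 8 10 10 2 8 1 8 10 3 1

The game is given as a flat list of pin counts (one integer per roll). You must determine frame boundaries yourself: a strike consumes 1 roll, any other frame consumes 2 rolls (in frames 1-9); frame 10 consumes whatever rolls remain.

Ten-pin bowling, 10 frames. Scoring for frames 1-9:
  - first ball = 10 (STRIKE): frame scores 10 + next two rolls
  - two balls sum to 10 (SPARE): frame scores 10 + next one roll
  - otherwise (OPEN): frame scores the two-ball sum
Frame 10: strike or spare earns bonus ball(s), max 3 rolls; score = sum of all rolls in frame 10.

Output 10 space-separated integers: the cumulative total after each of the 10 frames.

Frame 1: STRIKE. 10 + next two rolls (8+1) = 19. Cumulative: 19
Frame 2: OPEN (8+1=9). Cumulative: 28
Frame 3: OPEN (5+2=7). Cumulative: 35
Frame 4: OPEN (8+0=8). Cumulative: 43
Frame 5: OPEN (0+8=8). Cumulative: 51
Frame 6: STRIKE. 10 + next two rolls (10+2) = 22. Cumulative: 73
Frame 7: STRIKE. 10 + next two rolls (2+8) = 20. Cumulative: 93
Frame 8: SPARE (2+8=10). 10 + next roll (1) = 11. Cumulative: 104
Frame 9: OPEN (1+8=9). Cumulative: 113
Frame 10: STRIKE. Sum of all frame-10 rolls (10+3+1) = 14. Cumulative: 127

Answer: 19 28 35 43 51 73 93 104 113 127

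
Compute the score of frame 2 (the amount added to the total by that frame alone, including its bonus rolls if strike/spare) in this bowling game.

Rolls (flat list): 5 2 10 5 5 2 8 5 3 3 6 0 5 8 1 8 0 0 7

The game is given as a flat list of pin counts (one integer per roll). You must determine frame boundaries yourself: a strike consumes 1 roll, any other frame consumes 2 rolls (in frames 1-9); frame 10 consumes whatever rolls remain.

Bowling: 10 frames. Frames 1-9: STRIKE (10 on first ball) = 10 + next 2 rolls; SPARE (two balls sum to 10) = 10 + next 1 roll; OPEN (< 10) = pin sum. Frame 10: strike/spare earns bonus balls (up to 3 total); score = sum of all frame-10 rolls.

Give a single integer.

Frame 1: OPEN (5+2=7). Cumulative: 7
Frame 2: STRIKE. 10 + next two rolls (5+5) = 20. Cumulative: 27
Frame 3: SPARE (5+5=10). 10 + next roll (2) = 12. Cumulative: 39
Frame 4: SPARE (2+8=10). 10 + next roll (5) = 15. Cumulative: 54

Answer: 20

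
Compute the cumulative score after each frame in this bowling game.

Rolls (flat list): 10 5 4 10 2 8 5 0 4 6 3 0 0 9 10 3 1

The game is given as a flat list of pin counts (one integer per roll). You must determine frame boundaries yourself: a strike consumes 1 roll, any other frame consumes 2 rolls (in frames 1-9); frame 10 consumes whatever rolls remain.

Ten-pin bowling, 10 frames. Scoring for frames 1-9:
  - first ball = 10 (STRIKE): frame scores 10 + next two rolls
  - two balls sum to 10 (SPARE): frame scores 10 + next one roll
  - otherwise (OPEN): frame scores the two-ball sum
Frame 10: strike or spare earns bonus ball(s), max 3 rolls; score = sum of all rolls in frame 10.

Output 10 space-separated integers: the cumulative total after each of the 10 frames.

Answer: 19 28 48 63 68 81 84 93 107 111

Derivation:
Frame 1: STRIKE. 10 + next two rolls (5+4) = 19. Cumulative: 19
Frame 2: OPEN (5+4=9). Cumulative: 28
Frame 3: STRIKE. 10 + next two rolls (2+8) = 20. Cumulative: 48
Frame 4: SPARE (2+8=10). 10 + next roll (5) = 15. Cumulative: 63
Frame 5: OPEN (5+0=5). Cumulative: 68
Frame 6: SPARE (4+6=10). 10 + next roll (3) = 13. Cumulative: 81
Frame 7: OPEN (3+0=3). Cumulative: 84
Frame 8: OPEN (0+9=9). Cumulative: 93
Frame 9: STRIKE. 10 + next two rolls (3+1) = 14. Cumulative: 107
Frame 10: OPEN. Sum of all frame-10 rolls (3+1) = 4. Cumulative: 111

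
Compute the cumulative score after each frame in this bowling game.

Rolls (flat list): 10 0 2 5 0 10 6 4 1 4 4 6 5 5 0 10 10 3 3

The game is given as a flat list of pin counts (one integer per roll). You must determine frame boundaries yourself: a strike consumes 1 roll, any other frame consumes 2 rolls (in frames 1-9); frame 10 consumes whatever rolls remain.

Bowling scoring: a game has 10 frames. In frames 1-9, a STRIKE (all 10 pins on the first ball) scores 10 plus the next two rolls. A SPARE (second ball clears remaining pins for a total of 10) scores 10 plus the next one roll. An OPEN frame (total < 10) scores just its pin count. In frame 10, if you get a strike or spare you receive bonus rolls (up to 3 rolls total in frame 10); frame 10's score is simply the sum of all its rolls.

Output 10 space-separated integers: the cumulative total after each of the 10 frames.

Frame 1: STRIKE. 10 + next two rolls (0+2) = 12. Cumulative: 12
Frame 2: OPEN (0+2=2). Cumulative: 14
Frame 3: OPEN (5+0=5). Cumulative: 19
Frame 4: STRIKE. 10 + next two rolls (6+4) = 20. Cumulative: 39
Frame 5: SPARE (6+4=10). 10 + next roll (1) = 11. Cumulative: 50
Frame 6: OPEN (1+4=5). Cumulative: 55
Frame 7: SPARE (4+6=10). 10 + next roll (5) = 15. Cumulative: 70
Frame 8: SPARE (5+5=10). 10 + next roll (0) = 10. Cumulative: 80
Frame 9: SPARE (0+10=10). 10 + next roll (10) = 20. Cumulative: 100
Frame 10: STRIKE. Sum of all frame-10 rolls (10+3+3) = 16. Cumulative: 116

Answer: 12 14 19 39 50 55 70 80 100 116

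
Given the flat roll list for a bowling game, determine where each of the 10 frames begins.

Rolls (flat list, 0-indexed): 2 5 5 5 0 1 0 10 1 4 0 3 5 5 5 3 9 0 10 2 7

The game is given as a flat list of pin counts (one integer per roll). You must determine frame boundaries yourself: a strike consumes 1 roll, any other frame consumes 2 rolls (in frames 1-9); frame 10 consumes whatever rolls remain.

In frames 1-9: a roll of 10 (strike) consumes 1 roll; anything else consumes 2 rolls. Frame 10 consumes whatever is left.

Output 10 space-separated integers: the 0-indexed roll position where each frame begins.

Frame 1 starts at roll index 0: rolls=2,5 (sum=7), consumes 2 rolls
Frame 2 starts at roll index 2: rolls=5,5 (sum=10), consumes 2 rolls
Frame 3 starts at roll index 4: rolls=0,1 (sum=1), consumes 2 rolls
Frame 4 starts at roll index 6: rolls=0,10 (sum=10), consumes 2 rolls
Frame 5 starts at roll index 8: rolls=1,4 (sum=5), consumes 2 rolls
Frame 6 starts at roll index 10: rolls=0,3 (sum=3), consumes 2 rolls
Frame 7 starts at roll index 12: rolls=5,5 (sum=10), consumes 2 rolls
Frame 8 starts at roll index 14: rolls=5,3 (sum=8), consumes 2 rolls
Frame 9 starts at roll index 16: rolls=9,0 (sum=9), consumes 2 rolls
Frame 10 starts at roll index 18: 3 remaining rolls

Answer: 0 2 4 6 8 10 12 14 16 18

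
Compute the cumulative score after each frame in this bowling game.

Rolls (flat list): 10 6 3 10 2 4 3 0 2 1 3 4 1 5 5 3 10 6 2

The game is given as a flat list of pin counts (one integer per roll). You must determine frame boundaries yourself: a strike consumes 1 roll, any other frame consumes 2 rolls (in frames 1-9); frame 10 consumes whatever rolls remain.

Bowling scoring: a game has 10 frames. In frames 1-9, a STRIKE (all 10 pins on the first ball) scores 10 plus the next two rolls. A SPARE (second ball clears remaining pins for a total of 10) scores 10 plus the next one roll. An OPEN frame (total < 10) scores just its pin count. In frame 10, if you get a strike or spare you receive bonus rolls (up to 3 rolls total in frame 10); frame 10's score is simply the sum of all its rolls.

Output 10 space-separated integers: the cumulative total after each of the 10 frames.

Answer: 19 28 44 50 53 56 63 69 77 95

Derivation:
Frame 1: STRIKE. 10 + next two rolls (6+3) = 19. Cumulative: 19
Frame 2: OPEN (6+3=9). Cumulative: 28
Frame 3: STRIKE. 10 + next two rolls (2+4) = 16. Cumulative: 44
Frame 4: OPEN (2+4=6). Cumulative: 50
Frame 5: OPEN (3+0=3). Cumulative: 53
Frame 6: OPEN (2+1=3). Cumulative: 56
Frame 7: OPEN (3+4=7). Cumulative: 63
Frame 8: OPEN (1+5=6). Cumulative: 69
Frame 9: OPEN (5+3=8). Cumulative: 77
Frame 10: STRIKE. Sum of all frame-10 rolls (10+6+2) = 18. Cumulative: 95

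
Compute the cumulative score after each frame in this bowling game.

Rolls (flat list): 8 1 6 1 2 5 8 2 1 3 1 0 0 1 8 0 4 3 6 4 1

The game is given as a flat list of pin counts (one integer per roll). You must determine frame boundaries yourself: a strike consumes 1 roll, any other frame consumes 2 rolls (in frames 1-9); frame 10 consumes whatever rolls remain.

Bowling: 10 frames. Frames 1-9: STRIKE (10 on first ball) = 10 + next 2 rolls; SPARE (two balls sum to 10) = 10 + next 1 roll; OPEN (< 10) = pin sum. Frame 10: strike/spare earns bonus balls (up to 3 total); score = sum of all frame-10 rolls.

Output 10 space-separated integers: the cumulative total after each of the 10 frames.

Frame 1: OPEN (8+1=9). Cumulative: 9
Frame 2: OPEN (6+1=7). Cumulative: 16
Frame 3: OPEN (2+5=7). Cumulative: 23
Frame 4: SPARE (8+2=10). 10 + next roll (1) = 11. Cumulative: 34
Frame 5: OPEN (1+3=4). Cumulative: 38
Frame 6: OPEN (1+0=1). Cumulative: 39
Frame 7: OPEN (0+1=1). Cumulative: 40
Frame 8: OPEN (8+0=8). Cumulative: 48
Frame 9: OPEN (4+3=7). Cumulative: 55
Frame 10: SPARE. Sum of all frame-10 rolls (6+4+1) = 11. Cumulative: 66

Answer: 9 16 23 34 38 39 40 48 55 66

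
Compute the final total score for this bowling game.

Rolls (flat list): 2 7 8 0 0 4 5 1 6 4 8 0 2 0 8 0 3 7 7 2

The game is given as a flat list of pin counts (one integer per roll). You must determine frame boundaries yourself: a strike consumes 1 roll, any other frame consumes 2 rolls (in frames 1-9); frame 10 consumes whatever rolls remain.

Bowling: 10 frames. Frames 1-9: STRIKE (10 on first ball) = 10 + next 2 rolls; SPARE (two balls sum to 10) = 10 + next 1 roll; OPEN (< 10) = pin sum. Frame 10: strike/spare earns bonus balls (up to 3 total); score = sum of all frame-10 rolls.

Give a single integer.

Frame 1: OPEN (2+7=9). Cumulative: 9
Frame 2: OPEN (8+0=8). Cumulative: 17
Frame 3: OPEN (0+4=4). Cumulative: 21
Frame 4: OPEN (5+1=6). Cumulative: 27
Frame 5: SPARE (6+4=10). 10 + next roll (8) = 18. Cumulative: 45
Frame 6: OPEN (8+0=8). Cumulative: 53
Frame 7: OPEN (2+0=2). Cumulative: 55
Frame 8: OPEN (8+0=8). Cumulative: 63
Frame 9: SPARE (3+7=10). 10 + next roll (7) = 17. Cumulative: 80
Frame 10: OPEN. Sum of all frame-10 rolls (7+2) = 9. Cumulative: 89

Answer: 89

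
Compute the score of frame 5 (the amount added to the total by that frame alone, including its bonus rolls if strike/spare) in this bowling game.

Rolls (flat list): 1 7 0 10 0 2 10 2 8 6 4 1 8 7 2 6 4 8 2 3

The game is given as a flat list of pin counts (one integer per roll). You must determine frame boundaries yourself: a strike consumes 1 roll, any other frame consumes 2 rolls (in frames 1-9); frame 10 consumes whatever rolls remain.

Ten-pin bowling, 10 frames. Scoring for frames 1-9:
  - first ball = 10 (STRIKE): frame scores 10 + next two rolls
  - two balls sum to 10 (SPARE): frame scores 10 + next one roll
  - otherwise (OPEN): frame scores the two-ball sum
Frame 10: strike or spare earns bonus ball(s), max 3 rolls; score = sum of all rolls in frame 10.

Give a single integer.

Answer: 16

Derivation:
Frame 1: OPEN (1+7=8). Cumulative: 8
Frame 2: SPARE (0+10=10). 10 + next roll (0) = 10. Cumulative: 18
Frame 3: OPEN (0+2=2). Cumulative: 20
Frame 4: STRIKE. 10 + next two rolls (2+8) = 20. Cumulative: 40
Frame 5: SPARE (2+8=10). 10 + next roll (6) = 16. Cumulative: 56
Frame 6: SPARE (6+4=10). 10 + next roll (1) = 11. Cumulative: 67
Frame 7: OPEN (1+8=9). Cumulative: 76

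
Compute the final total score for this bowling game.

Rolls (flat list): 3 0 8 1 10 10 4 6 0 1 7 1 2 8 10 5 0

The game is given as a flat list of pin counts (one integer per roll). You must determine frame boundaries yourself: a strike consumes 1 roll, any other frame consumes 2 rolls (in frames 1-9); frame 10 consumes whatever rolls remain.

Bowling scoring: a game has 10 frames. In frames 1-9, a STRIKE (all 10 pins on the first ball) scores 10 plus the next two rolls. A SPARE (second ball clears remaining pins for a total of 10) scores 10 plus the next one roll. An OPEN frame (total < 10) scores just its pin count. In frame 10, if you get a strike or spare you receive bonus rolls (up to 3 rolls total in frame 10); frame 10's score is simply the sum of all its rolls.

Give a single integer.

Answer: 115

Derivation:
Frame 1: OPEN (3+0=3). Cumulative: 3
Frame 2: OPEN (8+1=9). Cumulative: 12
Frame 3: STRIKE. 10 + next two rolls (10+4) = 24. Cumulative: 36
Frame 4: STRIKE. 10 + next two rolls (4+6) = 20. Cumulative: 56
Frame 5: SPARE (4+6=10). 10 + next roll (0) = 10. Cumulative: 66
Frame 6: OPEN (0+1=1). Cumulative: 67
Frame 7: OPEN (7+1=8). Cumulative: 75
Frame 8: SPARE (2+8=10). 10 + next roll (10) = 20. Cumulative: 95
Frame 9: STRIKE. 10 + next two rolls (5+0) = 15. Cumulative: 110
Frame 10: OPEN. Sum of all frame-10 rolls (5+0) = 5. Cumulative: 115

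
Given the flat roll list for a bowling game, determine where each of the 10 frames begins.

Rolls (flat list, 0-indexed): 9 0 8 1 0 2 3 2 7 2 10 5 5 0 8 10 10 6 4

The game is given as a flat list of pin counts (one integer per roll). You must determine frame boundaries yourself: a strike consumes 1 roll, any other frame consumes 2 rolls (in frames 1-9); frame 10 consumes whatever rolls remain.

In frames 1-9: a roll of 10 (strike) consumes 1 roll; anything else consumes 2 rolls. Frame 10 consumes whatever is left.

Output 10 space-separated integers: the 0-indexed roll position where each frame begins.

Answer: 0 2 4 6 8 10 11 13 15 16

Derivation:
Frame 1 starts at roll index 0: rolls=9,0 (sum=9), consumes 2 rolls
Frame 2 starts at roll index 2: rolls=8,1 (sum=9), consumes 2 rolls
Frame 3 starts at roll index 4: rolls=0,2 (sum=2), consumes 2 rolls
Frame 4 starts at roll index 6: rolls=3,2 (sum=5), consumes 2 rolls
Frame 5 starts at roll index 8: rolls=7,2 (sum=9), consumes 2 rolls
Frame 6 starts at roll index 10: roll=10 (strike), consumes 1 roll
Frame 7 starts at roll index 11: rolls=5,5 (sum=10), consumes 2 rolls
Frame 8 starts at roll index 13: rolls=0,8 (sum=8), consumes 2 rolls
Frame 9 starts at roll index 15: roll=10 (strike), consumes 1 roll
Frame 10 starts at roll index 16: 3 remaining rolls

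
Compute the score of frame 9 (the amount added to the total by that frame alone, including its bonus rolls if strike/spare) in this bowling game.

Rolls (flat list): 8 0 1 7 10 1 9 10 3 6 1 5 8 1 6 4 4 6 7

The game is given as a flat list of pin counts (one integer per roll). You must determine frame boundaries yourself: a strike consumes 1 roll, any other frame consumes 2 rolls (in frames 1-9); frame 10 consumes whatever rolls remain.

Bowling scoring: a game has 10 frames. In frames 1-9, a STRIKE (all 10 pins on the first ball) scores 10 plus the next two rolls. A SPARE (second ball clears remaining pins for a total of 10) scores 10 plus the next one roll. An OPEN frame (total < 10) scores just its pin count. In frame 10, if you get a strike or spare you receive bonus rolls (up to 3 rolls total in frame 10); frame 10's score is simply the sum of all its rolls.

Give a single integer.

Answer: 14

Derivation:
Frame 1: OPEN (8+0=8). Cumulative: 8
Frame 2: OPEN (1+7=8). Cumulative: 16
Frame 3: STRIKE. 10 + next two rolls (1+9) = 20. Cumulative: 36
Frame 4: SPARE (1+9=10). 10 + next roll (10) = 20. Cumulative: 56
Frame 5: STRIKE. 10 + next two rolls (3+6) = 19. Cumulative: 75
Frame 6: OPEN (3+6=9). Cumulative: 84
Frame 7: OPEN (1+5=6). Cumulative: 90
Frame 8: OPEN (8+1=9). Cumulative: 99
Frame 9: SPARE (6+4=10). 10 + next roll (4) = 14. Cumulative: 113
Frame 10: SPARE. Sum of all frame-10 rolls (4+6+7) = 17. Cumulative: 130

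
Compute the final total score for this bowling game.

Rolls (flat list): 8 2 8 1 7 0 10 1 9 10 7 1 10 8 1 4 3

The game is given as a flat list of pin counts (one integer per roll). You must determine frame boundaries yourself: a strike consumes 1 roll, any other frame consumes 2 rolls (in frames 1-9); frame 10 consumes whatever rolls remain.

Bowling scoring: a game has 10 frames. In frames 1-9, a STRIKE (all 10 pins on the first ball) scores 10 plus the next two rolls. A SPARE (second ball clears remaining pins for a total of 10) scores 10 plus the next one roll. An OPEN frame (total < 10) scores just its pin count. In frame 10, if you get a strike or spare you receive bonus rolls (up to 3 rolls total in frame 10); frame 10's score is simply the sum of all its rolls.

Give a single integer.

Frame 1: SPARE (8+2=10). 10 + next roll (8) = 18. Cumulative: 18
Frame 2: OPEN (8+1=9). Cumulative: 27
Frame 3: OPEN (7+0=7). Cumulative: 34
Frame 4: STRIKE. 10 + next two rolls (1+9) = 20. Cumulative: 54
Frame 5: SPARE (1+9=10). 10 + next roll (10) = 20. Cumulative: 74
Frame 6: STRIKE. 10 + next two rolls (7+1) = 18. Cumulative: 92
Frame 7: OPEN (7+1=8). Cumulative: 100
Frame 8: STRIKE. 10 + next two rolls (8+1) = 19. Cumulative: 119
Frame 9: OPEN (8+1=9). Cumulative: 128
Frame 10: OPEN. Sum of all frame-10 rolls (4+3) = 7. Cumulative: 135

Answer: 135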